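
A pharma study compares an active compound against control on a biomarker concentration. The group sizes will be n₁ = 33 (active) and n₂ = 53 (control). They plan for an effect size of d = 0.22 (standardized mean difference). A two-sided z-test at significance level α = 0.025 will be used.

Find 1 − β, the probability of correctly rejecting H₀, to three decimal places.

Power ≈ 0.106

Noncentrality parameter: δ = d / √(1/n₁ + 1/n₂) = 0.22 / √(1/33 + 1/53) = 0.9921
Critical value for a two-sided test at α = 0.025: z_{α/2} = 2.241.
Power = Φ(δ − 2.241) + Φ(−δ − 2.241) = Φ(-1.249) + Φ(-3.234) = 0.1058 + 0.0006 = 0.1064.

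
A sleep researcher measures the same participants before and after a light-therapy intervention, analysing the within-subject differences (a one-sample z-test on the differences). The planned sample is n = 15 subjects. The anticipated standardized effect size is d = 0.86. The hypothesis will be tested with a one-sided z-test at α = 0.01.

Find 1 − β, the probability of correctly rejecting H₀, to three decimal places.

Power ≈ 0.842

Noncentrality parameter: δ = d·√n = 0.86 × √15 = 3.3308
Critical value for a one-sided test at α = 0.01: z_α = 2.326.
Power = Φ(δ − 2.326) = Φ(1.004) = 0.8424.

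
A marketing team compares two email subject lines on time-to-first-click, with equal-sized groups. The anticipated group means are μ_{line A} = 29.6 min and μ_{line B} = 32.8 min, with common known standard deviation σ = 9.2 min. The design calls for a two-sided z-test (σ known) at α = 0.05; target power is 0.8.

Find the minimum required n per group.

Standardized effect: d = |μ_{line A} − μ_{line B}| / σ = |29.6 − 32.8| / 9.2 = 0.3478
For power 0.8 need Φ(δ − z_{0.025}) = 0.8, so δ = z_{0.025} + z_{0.20} = 1.960 + 0.842 = 2.802.
(Ignoring the negligible lower-tail rejection probability gives the usual closed-form inversion.)
δ = d·√(n/2) ⇒ n = 2(δ/d)² = 2 × (2.802 / 0.3478)² = 129.75.
Round up to the next whole unit.

n = 130 per group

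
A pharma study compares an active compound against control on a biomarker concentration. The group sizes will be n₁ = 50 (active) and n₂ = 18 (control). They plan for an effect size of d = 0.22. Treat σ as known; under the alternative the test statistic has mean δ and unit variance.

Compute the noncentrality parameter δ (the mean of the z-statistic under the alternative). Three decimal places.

δ ≈ 0.800

The noncentrality parameter scales effect size by the design's sample-size factor: δ = d / √(1/n₁ + 1/n₂) = 0.22 / √(1/50 + 1/18) = 0.8004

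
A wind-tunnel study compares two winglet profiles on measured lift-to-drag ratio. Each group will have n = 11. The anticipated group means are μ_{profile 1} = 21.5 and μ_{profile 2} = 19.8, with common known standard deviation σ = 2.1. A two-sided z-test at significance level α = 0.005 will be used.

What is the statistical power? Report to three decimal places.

Standardized effect: d = |μ_{profile 1} − μ_{profile 2}| / σ = |21.5 − 19.8| / 2.1 = 0.8095
Noncentrality parameter: δ = d·√(n/2) = 0.8095 × √(11/2) = 1.8985
Two-sided α = 0.005 → critical value z_{0.0025} = 2.807.
Power = Φ(δ − 2.807) + Φ(−δ − 2.807) = Φ(-0.909) + Φ(-4.706) = 0.1818 + 0.0000 = 0.1818.

Power ≈ 0.182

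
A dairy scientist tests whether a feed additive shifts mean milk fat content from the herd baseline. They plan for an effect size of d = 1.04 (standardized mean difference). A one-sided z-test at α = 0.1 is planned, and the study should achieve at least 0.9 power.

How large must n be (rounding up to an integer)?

Set Φ(δ − 1.282) = 0.9; then δ − 1.282 = Φ⁻¹(0.9) = 1.282, giving δ = 2.563.
δ = d·√n ⇒ n = (δ/d)² = (2.563 / 1.04)² = 6.07.
Round up to the next whole unit.

n = 7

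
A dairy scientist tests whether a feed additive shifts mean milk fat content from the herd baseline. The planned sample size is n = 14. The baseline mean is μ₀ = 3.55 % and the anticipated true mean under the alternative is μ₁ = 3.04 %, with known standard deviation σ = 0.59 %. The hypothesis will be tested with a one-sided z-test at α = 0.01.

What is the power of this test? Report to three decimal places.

Power ≈ 0.818

Standardized effect: d = |μ₁ − μ₀| / σ = |3.04 − 3.55| / 0.59 = 0.8644
Noncentrality parameter: δ = d·√n = 0.8644 × √14 = 3.2343
One-sided α = 0.01 → critical value z_{0.01} = 2.326.
Power = Φ(δ − 2.326) = Φ(0.908) = 0.8181.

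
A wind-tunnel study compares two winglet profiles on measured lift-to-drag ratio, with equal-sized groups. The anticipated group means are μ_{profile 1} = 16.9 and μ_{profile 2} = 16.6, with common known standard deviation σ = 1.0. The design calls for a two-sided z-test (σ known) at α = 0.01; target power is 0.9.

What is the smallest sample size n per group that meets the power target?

Standardized effect: d = |μ_{profile 1} − μ_{profile 2}| / σ = |16.9 − 16.6| / 1.0 = 0.3000
Set Φ(δ − 2.576) = 0.9; then δ − 2.576 = Φ⁻¹(0.9) = 1.282, giving δ = 3.857.
(For δ > 0 the lower-tail rejection region contributes negligibly to power, so the one-term inversion is standard.)
δ = d·√(n/2) ⇒ n = 2(δ/d)² = 2 × (3.857 / 0.3000)² = 330.65.
Round up to the next whole unit.

n = 331 per group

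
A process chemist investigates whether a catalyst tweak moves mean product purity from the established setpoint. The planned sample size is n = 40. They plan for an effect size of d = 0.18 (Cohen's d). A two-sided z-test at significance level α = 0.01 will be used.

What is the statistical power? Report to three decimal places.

Power ≈ 0.075

Noncentrality parameter: δ = d·√n = 0.18 × √40 = 1.1384
Critical value for a two-sided test at α = 0.01: z_{α/2} = 2.576.
Power = Φ(δ − 2.576) + Φ(−δ − 2.576) = Φ(-1.437) + Φ(-3.714) = 0.0753 + 0.0001 = 0.0754.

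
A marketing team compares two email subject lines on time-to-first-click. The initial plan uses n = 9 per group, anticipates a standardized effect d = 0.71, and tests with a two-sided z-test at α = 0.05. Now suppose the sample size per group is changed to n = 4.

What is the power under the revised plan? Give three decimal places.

With n = 4 per group: δ = d·√(n/2) = 0.71 × √(4/2) = 1.0041. Critical value z_{0.025} = 1.960.
Revised power = Φ(δ − 1.960) + Φ(−δ − 1.960) = Φ(-0.956) + Φ(-2.964) = 0.1696 + 0.0015 = 0.1711.

Power ≈ 0.171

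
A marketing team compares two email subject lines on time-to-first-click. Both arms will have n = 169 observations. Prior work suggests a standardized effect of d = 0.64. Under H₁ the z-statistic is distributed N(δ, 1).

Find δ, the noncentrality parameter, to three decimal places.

δ = d·√(n/2) = 0.64 × √(169/2) = 5.8831

δ ≈ 5.883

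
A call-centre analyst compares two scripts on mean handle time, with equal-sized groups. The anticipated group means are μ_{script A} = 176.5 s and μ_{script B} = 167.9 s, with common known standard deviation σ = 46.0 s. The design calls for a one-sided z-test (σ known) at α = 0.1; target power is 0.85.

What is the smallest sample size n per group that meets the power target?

Standardized effect: d = |μ_{script A} − μ_{script B}| / σ = |176.5 − 167.9| / 46.0 = 0.1870
Set Φ(δ − 1.282) = 0.85; then δ − 1.282 = Φ⁻¹(0.85) = 1.036, giving δ = 2.318.
δ = d·√(n/2) ⇒ n = 2(δ/d)² = 2 × (2.318 / 0.1870)² = 307.45.
Round up to the next whole unit.

n = 308 per group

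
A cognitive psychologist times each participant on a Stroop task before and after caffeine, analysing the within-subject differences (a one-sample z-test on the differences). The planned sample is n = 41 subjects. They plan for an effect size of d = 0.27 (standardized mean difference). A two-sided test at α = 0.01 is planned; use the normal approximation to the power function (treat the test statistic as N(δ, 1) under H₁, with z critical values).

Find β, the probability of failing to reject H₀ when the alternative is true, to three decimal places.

Noncentrality parameter: δ = d·√n = 0.27 × √41 = 1.7288
Two-sided α = 0.01 → critical value z_{0.005} = 2.576.
Power = Φ(δ − 2.576) + Φ(−δ − 2.576) = Φ(-0.847) + Φ(-4.305) = 0.1985 + 0.0000 = 0.1985.
Type II error: β = 1 − power = 1 − 0.1985 = 0.8015.

β ≈ 0.801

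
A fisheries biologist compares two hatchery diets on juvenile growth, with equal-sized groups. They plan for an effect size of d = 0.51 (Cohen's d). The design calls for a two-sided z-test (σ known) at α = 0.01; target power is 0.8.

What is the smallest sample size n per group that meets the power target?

For power 0.8 need Φ(δ − z_{0.005}) = 0.8, so δ = z_{0.005} + z_{0.20} = 2.576 + 0.842 = 3.417.
(Ignoring the negligible lower-tail rejection probability gives the usual closed-form inversion.)
δ = d·√(n/2) ⇒ n = 2(δ/d)² = 2 × (3.417 / 0.51)² = 89.80.
Round up to the next whole unit.

n = 90 per group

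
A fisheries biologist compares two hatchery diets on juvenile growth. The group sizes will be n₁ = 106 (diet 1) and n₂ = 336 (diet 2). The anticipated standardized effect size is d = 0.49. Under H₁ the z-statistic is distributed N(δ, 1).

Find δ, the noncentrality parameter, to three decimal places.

δ ≈ 4.399

δ = d / √(1/n₁ + 1/n₂) = 0.49 / √(1/106 + 1/336) = 4.3985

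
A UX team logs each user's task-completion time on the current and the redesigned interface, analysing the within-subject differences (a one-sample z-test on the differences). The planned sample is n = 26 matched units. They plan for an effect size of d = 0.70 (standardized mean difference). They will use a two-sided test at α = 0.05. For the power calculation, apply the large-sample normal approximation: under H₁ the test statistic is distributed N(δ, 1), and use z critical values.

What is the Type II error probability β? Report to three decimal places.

β ≈ 0.054

Noncentrality parameter: δ = d·√n = 0.70 × √26 = 3.5693
Critical value for a two-sided test at α = 0.05: z_{α/2} = 1.960.
Power = Φ(δ − 1.960) + Φ(−δ − 1.960) = Φ(1.609) + Φ(-5.529) = 0.9462 + 0.0000 = 0.9462.
Type II error: β = 1 − power = 1 − 0.9462 = 0.0538.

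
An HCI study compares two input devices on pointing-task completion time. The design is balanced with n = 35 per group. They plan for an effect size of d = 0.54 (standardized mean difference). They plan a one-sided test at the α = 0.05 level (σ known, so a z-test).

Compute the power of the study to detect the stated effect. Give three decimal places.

Noncentrality parameter: δ = d·√(n/2) = 0.54 × √(35/2) = 2.2590
Critical value for a one-sided test at α = 0.05: z_α = 1.645.
Power = Φ(δ − 1.645) = Φ(0.614) = 0.7304.

Power ≈ 0.730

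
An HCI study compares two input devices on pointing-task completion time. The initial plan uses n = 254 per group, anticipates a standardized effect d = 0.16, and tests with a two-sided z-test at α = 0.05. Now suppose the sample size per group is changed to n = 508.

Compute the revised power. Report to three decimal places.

With n = 508 per group: δ = d·√(n/2) = 0.16 × √(508/2) = 2.5500. Critical value z_{0.025} = 1.960.
Revised power = Φ(δ − 1.960) + Φ(−δ − 1.960) = Φ(0.590) + Φ(-4.510) = 0.7224 + 0.0000 = 0.7224.

Power ≈ 0.722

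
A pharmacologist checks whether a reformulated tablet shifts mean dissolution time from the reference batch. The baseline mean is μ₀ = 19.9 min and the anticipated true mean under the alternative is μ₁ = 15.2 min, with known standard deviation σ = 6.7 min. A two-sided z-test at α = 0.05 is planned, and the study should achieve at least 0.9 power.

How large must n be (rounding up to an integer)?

Standardized effect: d = |μ₁ − μ₀| / σ = |15.2 − 19.9| / 6.7 = 0.7015
For power 0.9 need Φ(δ − z_{0.025}) = 0.9, so δ = z_{0.025} + z_{0.10} = 1.960 + 1.282 = 3.242.
(For δ > 0 the lower-tail rejection region contributes negligibly to power, so the one-term inversion is standard.)
δ = d·√n ⇒ n = (δ/d)² = (3.242 / 0.7015)² = 21.35.
Round up to the next whole unit.

n = 22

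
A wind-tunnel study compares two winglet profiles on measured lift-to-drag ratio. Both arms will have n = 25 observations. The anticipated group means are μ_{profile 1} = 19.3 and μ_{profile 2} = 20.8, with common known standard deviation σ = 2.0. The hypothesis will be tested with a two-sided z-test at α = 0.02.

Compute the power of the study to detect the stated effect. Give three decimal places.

Power ≈ 0.628

Standardized effect: d = |μ_{profile 1} − μ_{profile 2}| / σ = |19.3 − 20.8| / 2.0 = 0.7500
Noncentrality parameter: δ = d·√(n/2) = 0.7500 × √(25/2) = 2.6517
Critical value for a two-sided test at α = 0.02: z_{α/2} = 2.326.
Power = Φ(δ − 2.326) + Φ(−δ − 2.326) = Φ(0.325) + Φ(-4.978) = 0.6275 + 0.0000 = 0.6275.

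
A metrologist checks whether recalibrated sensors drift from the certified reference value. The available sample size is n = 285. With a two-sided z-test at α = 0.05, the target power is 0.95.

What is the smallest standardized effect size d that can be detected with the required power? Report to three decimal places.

d ≈ 0.214

Need Φ(δ − 1.960) = 0.95, so δ = 1.960 + 1.645 = 3.605.
(Lower-tail contribution to power is negligible for δ > 0.)
δ = d·√n ⇒ d = δ/√n = 3.605/√285 = 0.2135.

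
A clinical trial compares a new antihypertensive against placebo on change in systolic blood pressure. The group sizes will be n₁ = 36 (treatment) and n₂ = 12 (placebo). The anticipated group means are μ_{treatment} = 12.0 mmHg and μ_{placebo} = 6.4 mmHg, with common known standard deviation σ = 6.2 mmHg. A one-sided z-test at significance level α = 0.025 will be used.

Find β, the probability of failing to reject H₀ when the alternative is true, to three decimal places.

Standardized effect: d = |μ_{treatment} − μ_{placebo}| / σ = |12.0 − 6.4| / 6.2 = 0.9032
Noncentrality parameter: δ = d / √(1/n₁ + 1/n₂) = 0.9032 / √(1/36 + 1/12) = 2.7097
One-sided α = 0.025 → critical value z_{0.025} = 1.960.
Power = Φ(δ − 1.960) = Φ(0.750) = 0.7733.
Type II error: β = 1 − power = 1 − 0.7733 = 0.2267.

β ≈ 0.227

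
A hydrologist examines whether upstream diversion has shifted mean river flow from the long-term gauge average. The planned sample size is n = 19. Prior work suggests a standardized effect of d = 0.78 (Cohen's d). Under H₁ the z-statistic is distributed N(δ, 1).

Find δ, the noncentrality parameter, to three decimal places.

δ ≈ 3.400

The noncentrality parameter scales effect size by the design's sample-size factor: δ = d·√n = 0.78 × √19 = 3.3999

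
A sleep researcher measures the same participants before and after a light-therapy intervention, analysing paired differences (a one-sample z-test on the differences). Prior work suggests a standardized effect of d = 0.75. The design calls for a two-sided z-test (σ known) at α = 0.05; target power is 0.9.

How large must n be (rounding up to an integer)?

n = 19

For power 0.9 need Φ(δ − z_{0.025}) = 0.9, so δ = z_{0.025} + z_{0.10} = 1.960 + 1.282 = 3.242.
(For δ > 0 the lower-tail rejection region contributes negligibly to power, so the one-term inversion is standard.)
δ = d·√n ⇒ n = (δ/d)² = (3.242 / 0.75)² = 18.68.
Rounding up, n = 19.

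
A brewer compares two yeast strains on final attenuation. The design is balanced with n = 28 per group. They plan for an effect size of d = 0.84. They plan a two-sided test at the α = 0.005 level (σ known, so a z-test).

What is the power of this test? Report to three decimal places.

Power ≈ 0.632

Noncentrality parameter: δ = d·√(n/2) = 0.84 × √(28/2) = 3.1430
Critical value for a two-sided test at α = 0.005: z_{α/2} = 2.807.
Power = Φ(δ − 2.807) + Φ(−δ − 2.807) = Φ(0.336) + Φ(-5.950) = 0.6315 + 0.0000 = 0.6315.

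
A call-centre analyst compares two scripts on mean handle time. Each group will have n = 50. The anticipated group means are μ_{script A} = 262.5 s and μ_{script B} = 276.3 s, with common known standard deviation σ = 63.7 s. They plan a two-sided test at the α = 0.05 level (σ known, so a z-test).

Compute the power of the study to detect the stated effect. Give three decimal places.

Power ≈ 0.191

Standardized effect: d = |μ_{script A} − μ_{script B}| / σ = |262.5 − 276.3| / 63.7 = 0.2166
Noncentrality parameter: δ = d·√(n/2) = 0.2166 × √(50/2) = 1.0832
Two-sided α = 0.05 → critical value z_{0.025} = 1.960.
Power = Φ(δ − 1.960) + Φ(−δ − 1.960) = Φ(-0.877) + Φ(-3.043) = 0.1903 + 0.0012 = 0.1915.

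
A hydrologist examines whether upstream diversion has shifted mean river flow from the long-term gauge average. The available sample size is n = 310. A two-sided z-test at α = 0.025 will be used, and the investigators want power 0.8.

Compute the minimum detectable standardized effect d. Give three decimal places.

d ≈ 0.175

Required noncentrality: δ = z_{0.0125} + z_{0.20} = 2.241 + 0.842 = 3.083.
(Lower-tail contribution to power is negligible for δ > 0.)
δ = d·√n ⇒ d = δ/√n = 3.083/√310 = 0.1751.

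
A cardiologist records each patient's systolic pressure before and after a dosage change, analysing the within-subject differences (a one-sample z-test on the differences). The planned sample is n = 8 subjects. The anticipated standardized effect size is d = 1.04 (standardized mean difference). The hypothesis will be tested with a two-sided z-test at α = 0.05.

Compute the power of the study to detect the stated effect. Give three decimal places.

Power ≈ 0.837

Noncentrality parameter: δ = d·√n = 1.04 × √8 = 2.9416
Two-sided α = 0.05 → critical value z_{0.025} = 1.960.
Power = Φ(δ − 1.960) + Φ(−δ − 1.960) = Φ(0.982) + Φ(-4.902) = 0.8369 + 0.0000 = 0.8369.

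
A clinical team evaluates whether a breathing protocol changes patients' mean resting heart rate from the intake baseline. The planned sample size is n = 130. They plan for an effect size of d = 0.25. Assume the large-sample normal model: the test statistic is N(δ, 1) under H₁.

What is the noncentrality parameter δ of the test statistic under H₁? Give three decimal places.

δ ≈ 2.850

The noncentrality parameter scales effect size by the design's sample-size factor: δ = d·√n = 0.25 × √130 = 2.8504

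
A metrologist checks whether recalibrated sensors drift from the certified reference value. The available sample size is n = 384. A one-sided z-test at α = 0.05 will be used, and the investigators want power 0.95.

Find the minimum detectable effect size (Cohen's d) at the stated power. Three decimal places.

d ≈ 0.168

Need Φ(δ − 1.645) = 0.95, so δ = 1.645 + 1.645 = 3.290.
δ = d·√n ⇒ d = δ/√n = 3.290/√384 = 0.1679.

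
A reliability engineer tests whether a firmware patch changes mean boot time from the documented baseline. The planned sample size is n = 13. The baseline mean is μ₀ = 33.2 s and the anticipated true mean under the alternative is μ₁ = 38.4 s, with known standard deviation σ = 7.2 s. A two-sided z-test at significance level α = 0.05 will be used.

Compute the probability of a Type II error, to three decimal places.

β ≈ 0.260

Standardized effect: d = |μ₁ − μ₀| / σ = |38.4 − 33.2| / 7.2 = 0.7222
Noncentrality parameter: δ = d·√n = 0.7222 × √13 = 2.6040
Critical value for a two-sided test at α = 0.05: z_{α/2} = 1.960.
Power = Φ(δ − 1.960) + Φ(−δ − 1.960) = Φ(0.644) + Φ(-4.564) = 0.7402 + 0.0000 = 0.7402.
Type II error: β = 1 − power = 1 − 0.7402 = 0.2598.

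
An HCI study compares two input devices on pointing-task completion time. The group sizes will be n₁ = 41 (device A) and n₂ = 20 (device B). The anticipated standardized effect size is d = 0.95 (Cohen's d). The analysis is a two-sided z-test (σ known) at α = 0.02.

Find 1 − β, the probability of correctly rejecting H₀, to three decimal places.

Power ≈ 0.876

Noncentrality parameter: δ = d / √(1/n₁ + 1/n₂) = 0.95 / √(1/41 + 1/20) = 3.4831
Critical value for a two-sided test at α = 0.02: z_{α/2} = 2.326.
Power = Φ(δ − 2.326) + Φ(−δ − 2.326) = Φ(1.157) + Φ(-5.809) = 0.8763 + 0.0000 = 0.8763.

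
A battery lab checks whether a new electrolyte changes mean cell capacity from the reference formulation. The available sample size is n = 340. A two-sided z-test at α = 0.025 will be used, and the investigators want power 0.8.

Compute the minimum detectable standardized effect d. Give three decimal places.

d ≈ 0.167

Need Φ(δ − 2.241) = 0.8, so δ = 2.241 + 0.842 = 3.083.
(Lower-tail contribution to power is negligible for δ > 0.)
δ = d·√n ⇒ d = δ/√n = 3.083/√340 = 0.1672.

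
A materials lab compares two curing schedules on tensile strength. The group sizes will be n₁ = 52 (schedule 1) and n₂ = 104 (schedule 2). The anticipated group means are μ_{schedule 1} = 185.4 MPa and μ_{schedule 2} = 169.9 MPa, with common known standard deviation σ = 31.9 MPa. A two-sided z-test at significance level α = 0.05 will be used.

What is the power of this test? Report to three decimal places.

Power ≈ 0.816

Standardized effect: d = |μ_{schedule 1} − μ_{schedule 2}| / σ = |185.4 − 169.9| / 31.9 = 0.4859
Noncentrality parameter: δ = d / √(1/n₁ + 1/n₂) = 0.4859 / √(1/52 + 1/104) = 2.8609
Two-sided α = 0.05 → critical value z_{0.025} = 1.960.
Power = Φ(δ − 1.960) + Φ(−δ − 1.960) = Φ(0.901) + Φ(-4.821) = 0.8162 + 0.0000 = 0.8162.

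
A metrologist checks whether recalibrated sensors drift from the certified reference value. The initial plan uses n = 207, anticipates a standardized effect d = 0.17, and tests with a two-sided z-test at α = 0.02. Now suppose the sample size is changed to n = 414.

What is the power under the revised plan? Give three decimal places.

With n = 414: δ = d·√n = 0.17 × √414 = 3.4590. Critical value z_{0.01} = 2.326.
Revised power = Φ(δ − 2.326) + Φ(−δ − 2.326) = Φ(1.133) + Φ(-5.785) = 0.8713 + 0.0000 = 0.8713.

Power ≈ 0.871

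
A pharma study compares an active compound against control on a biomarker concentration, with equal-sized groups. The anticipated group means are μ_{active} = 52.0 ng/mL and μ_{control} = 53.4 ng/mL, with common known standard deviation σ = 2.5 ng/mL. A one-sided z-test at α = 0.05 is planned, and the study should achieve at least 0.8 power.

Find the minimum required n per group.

n = 40 per group

Standardized effect: d = |μ_{active} − μ_{control}| / σ = |52.0 − 53.4| / 2.5 = 0.5600
Set Φ(δ − 1.645) = 0.8; then δ − 1.645 = Φ⁻¹(0.8) = 0.842, giving δ = 2.486.
δ = d·√(n/2) ⇒ n = 2(δ/d)² = 2 × (2.486 / 0.5600)² = 39.43.
Rounding up, n = 40 per group.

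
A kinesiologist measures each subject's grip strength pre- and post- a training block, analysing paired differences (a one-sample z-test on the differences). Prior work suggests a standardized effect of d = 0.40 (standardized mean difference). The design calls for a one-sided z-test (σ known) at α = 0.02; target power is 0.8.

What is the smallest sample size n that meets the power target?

For power 0.8 need Φ(δ − z_{0.02}) = 0.8, so δ = z_{0.02} + z_{0.20} = 2.054 + 0.842 = 2.895.
δ = d·√n ⇒ n = (δ/d)² = (2.895 / 0.40)² = 52.39.
Rounding up, n = 53.

n = 53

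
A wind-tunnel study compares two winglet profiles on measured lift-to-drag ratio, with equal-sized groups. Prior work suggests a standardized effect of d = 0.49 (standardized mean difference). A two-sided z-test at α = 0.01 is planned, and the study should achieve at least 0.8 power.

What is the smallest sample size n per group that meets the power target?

For power 0.8 need Φ(δ − z_{0.005}) = 0.8, so δ = z_{0.005} + z_{0.20} = 2.576 + 0.842 = 3.417.
(Ignoring the negligible lower-tail rejection probability gives the usual closed-form inversion.)
δ = d·√(n/2) ⇒ n = 2(δ/d)² = 2 × (3.417 / 0.49)² = 97.28.
Rounding up, n = 98 per group.

n = 98 per group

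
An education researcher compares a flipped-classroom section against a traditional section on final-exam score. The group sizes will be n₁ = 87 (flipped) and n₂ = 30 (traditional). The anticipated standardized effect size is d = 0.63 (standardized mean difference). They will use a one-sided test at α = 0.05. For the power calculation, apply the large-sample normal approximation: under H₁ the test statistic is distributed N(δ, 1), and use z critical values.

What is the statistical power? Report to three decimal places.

Power ≈ 0.908

Noncentrality parameter: δ = d / √(1/n₁ + 1/n₂) = 0.63 / √(1/87 + 1/30) = 2.9756
Critical value for a one-sided test at α = 0.05: z_α = 1.645.
Power = P(Z > 1.645 − δ) = Φ(1.331) = 0.9084.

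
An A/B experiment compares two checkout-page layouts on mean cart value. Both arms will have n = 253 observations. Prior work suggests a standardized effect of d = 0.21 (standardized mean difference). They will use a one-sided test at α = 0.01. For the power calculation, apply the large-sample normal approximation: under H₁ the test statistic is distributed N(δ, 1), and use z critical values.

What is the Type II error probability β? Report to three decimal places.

β ≈ 0.486

Noncentrality parameter: δ = d·√(n/2) = 0.21 × √(253/2) = 2.3619
One-sided α = 0.01 → critical value z_{0.01} = 2.326.
Power = Φ(δ − 2.326) = Φ(0.036) = 0.5142.
Type II error: β = 1 − power = 1 − 0.5142 = 0.4858.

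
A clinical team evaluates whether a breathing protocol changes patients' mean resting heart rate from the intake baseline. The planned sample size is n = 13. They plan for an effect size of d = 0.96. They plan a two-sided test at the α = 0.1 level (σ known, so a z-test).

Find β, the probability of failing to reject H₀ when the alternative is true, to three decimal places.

Noncentrality parameter: δ = d·√n = 0.96 × √13 = 3.4613
Critical value for a two-sided test at α = 0.1: z_{α/2} = 1.645.
Power = Φ(δ − 1.645) + Φ(−δ − 1.645) = Φ(1.816) + Φ(-5.106) = 0.9654 + 0.0000 = 0.9654.
Type II error: β = 1 − power = 1 − 0.9654 = 0.0346.

β ≈ 0.035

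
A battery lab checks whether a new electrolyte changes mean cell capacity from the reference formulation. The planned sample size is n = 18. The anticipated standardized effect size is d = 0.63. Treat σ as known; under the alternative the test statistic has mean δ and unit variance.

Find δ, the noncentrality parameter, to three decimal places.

The noncentrality parameter scales effect size by the design's sample-size factor: δ = d·√n = 0.63 × √18 = 2.6729

δ ≈ 2.673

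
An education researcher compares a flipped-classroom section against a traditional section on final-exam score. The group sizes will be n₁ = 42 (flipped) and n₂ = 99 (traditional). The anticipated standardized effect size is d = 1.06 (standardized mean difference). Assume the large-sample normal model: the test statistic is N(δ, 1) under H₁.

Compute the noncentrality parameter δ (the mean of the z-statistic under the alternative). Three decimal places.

δ = d / √(1/n₁ + 1/n₂) = 1.06 / √(1/42 + 1/99) = 5.7562

δ ≈ 5.756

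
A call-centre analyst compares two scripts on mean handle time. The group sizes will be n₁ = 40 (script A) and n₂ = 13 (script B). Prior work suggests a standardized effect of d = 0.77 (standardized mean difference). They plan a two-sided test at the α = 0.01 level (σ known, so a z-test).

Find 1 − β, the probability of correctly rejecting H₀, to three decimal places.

Noncentrality parameter: δ = d / √(1/n₁ + 1/n₂) = 0.77 / √(1/40 + 1/13) = 2.4119
Two-sided α = 0.01 → critical value z_{0.005} = 2.576.
Power = Φ(δ − 2.576) + Φ(−δ − 2.576) = Φ(-0.164) + Φ(-4.988) = 0.4349 + 0.0000 = 0.4349.

Power ≈ 0.435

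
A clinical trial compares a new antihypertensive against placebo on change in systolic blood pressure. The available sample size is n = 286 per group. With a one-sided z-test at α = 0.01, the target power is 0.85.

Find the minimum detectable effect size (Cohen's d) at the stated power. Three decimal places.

d ≈ 0.281

Required noncentrality: δ = z_{0.01} + z_{0.15} = 2.326 + 1.036 = 3.363.
δ = d·√(n/2) ⇒ d = δ/√(n/2) = 3.363/√(286/2) = 0.2812.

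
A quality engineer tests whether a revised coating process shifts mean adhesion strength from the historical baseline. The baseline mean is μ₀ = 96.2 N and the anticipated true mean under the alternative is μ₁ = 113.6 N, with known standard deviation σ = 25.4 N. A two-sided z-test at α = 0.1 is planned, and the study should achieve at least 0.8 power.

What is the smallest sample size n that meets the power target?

Standardized effect: d = |μ₁ − μ₀| / σ = |113.6 − 96.2| / 25.4 = 0.6850
Set Φ(δ − 1.645) = 0.8; then δ − 1.645 = Φ⁻¹(0.8) = 0.842, giving δ = 2.486.
(Ignoring the negligible lower-tail rejection probability gives the usual closed-form inversion.)
δ = d·√n ⇒ n = (δ/d)² = (2.486 / 0.6850)² = 13.17.
Round up to the next whole unit.

n = 14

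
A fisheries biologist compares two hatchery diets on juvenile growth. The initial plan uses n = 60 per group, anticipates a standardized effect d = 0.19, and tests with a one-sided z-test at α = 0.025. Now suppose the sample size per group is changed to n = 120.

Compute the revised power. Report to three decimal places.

With n = 120 per group: δ = d·√(n/2) = 0.19 × √(120/2) = 1.4717. Critical value z_{0.025} = 1.960.
Revised power = Φ(δ − 1.960) = Φ(-0.488) = 0.3127.

Power ≈ 0.313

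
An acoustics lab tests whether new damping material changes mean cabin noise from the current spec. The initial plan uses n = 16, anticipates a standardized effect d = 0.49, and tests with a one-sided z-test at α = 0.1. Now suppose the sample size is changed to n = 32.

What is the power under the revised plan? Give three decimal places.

Power ≈ 0.932

With n = 32: δ = d·√n = 0.49 × √32 = 2.7719. Critical value z_{0.1} = 1.282.
Revised power = P(Z > 1.282 − δ) = Φ(1.490) = 0.9319.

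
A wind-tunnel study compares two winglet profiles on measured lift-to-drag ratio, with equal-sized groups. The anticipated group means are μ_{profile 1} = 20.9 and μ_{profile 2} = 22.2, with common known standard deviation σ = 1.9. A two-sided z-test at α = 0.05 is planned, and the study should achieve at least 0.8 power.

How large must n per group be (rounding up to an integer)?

n = 34 per group

Standardized effect: d = |μ_{profile 1} − μ_{profile 2}| / σ = |20.9 − 22.2| / 1.9 = 0.6842
Set Φ(δ − 1.960) = 0.8; then δ − 1.960 = Φ⁻¹(0.8) = 0.842, giving δ = 2.802.
(Ignoring the negligible lower-tail rejection probability gives the usual closed-form inversion.)
δ = d·√(n/2) ⇒ n = 2(δ/d)² = 2 × (2.802 / 0.6842)² = 33.53.
Round up to the next whole unit.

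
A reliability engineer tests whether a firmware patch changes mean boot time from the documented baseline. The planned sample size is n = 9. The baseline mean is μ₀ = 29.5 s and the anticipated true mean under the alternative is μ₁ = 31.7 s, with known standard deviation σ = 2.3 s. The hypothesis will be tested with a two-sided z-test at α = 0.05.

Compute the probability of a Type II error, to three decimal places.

β ≈ 0.182

Standardized effect: d = |μ₁ − μ₀| / σ = |31.7 − 29.5| / 2.3 = 0.9565
Noncentrality parameter: λ = d·√n = 0.9565 × √9 = 2.8696
Two-sided α = 0.05 → critical value z_{0.025} = 1.960.
Power = Φ(λ − 1.960) + Φ(−λ − 1.960) = Φ(0.910) + Φ(-4.830) = 0.8185 + 0.0000 = 0.8185.
Type II error: β = 1 − power = 1 − 0.8185 = 0.1815.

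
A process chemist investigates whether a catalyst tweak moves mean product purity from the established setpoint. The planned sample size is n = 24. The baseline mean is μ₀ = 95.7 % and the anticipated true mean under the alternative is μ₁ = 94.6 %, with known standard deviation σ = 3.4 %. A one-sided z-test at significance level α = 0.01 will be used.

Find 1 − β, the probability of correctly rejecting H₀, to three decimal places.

Power ≈ 0.229

Standardized effect: d = |μ₁ − μ₀| / σ = |94.6 − 95.7| / 3.4 = 0.3235
Noncentrality parameter: δ = d·√n = 0.3235 × √24 = 1.5850
Critical value for a one-sided test at α = 0.01: z_α = 2.326.
Power = Φ(δ − 2.326) = Φ(-0.741) = 0.2292.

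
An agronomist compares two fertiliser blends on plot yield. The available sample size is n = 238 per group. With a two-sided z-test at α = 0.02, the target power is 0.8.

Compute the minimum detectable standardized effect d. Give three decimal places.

Required noncentrality: δ = z_{0.01} + z_{0.20} = 2.326 + 0.842 = 3.168.
(Lower-tail contribution to power is negligible for δ > 0.)
δ = d·√(n/2) ⇒ d = δ/√(n/2) = 3.168/√(238/2) = 0.2904.

d ≈ 0.290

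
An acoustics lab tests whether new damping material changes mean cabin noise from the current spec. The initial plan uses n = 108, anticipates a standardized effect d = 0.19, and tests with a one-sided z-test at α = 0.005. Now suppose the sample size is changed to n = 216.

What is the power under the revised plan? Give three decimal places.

With n = 216: δ = d·√n = 0.19 × √216 = 2.7924. Critical value z_{0.005} = 2.576.
Revised power = P(Z > 2.576 − δ) = Φ(0.217) = 0.5857.

Power ≈ 0.586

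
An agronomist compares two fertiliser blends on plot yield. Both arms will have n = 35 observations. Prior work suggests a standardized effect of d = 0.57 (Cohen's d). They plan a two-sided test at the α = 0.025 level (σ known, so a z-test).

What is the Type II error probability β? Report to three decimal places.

Noncentrality parameter: δ = d·√(n/2) = 0.57 × √(35/2) = 2.3845
Two-sided α = 0.025 → critical value z_{0.0125} = 2.241.
Power = Φ(δ − 2.241) + Φ(−δ − 2.241) = Φ(0.143) + Φ(-4.626) = 0.5569 + 0.0000 = 0.5569.
Type II error: β = 1 − power = 1 − 0.5569 = 0.4431.

β ≈ 0.443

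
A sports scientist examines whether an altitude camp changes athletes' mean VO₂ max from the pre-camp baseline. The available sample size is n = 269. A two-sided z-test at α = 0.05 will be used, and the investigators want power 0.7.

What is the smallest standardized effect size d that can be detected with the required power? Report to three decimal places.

d ≈ 0.151

Need Φ(δ − 1.960) = 0.7, so δ = 1.960 + 0.524 = 2.484.
(The second rejection-region term Φ(−δ − z_{α/2}) is negligible and dropped.)
δ = d·√n ⇒ d = δ/√n = 2.484/√269 = 0.1515.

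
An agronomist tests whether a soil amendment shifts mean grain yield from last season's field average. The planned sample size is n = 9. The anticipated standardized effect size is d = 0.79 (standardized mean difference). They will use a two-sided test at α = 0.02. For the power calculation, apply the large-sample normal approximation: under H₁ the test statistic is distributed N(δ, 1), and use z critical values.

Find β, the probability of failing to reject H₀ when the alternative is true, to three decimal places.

β ≈ 0.483

Noncentrality parameter: λ = d·√n = 0.79 × √9 = 2.3700
Two-sided α = 0.02 → critical value z_{0.01} = 2.326.
Power = Φ(λ − 2.326) + Φ(−λ − 2.326) = Φ(0.044) + Φ(-4.696) = 0.5174 + 0.0000 = 0.5174.
Type II error: β = 1 − power = 1 − 0.5174 = 0.4826.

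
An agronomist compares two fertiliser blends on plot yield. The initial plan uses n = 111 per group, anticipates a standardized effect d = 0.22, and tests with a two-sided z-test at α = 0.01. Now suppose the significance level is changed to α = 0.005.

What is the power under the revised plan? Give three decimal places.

δ = d·√(n/2) = 0.22 × √(111/2) = 1.6390 (unchanged). New critical value: z_{0.0025} = 2.807.
Revised power = Φ(δ − 2.807) + Φ(−δ − 2.807) = Φ(-1.168) + Φ(-4.446) = 0.1214 + 0.0000 = 0.1214.

Power ≈ 0.121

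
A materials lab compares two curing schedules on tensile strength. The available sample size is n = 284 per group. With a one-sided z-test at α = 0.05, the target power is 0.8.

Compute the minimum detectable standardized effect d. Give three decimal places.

Need Φ(δ − 1.645) = 0.8, so δ = 1.645 + 0.842 = 2.486.
δ = d·√(n/2) ⇒ d = δ/√(n/2) = 2.486/√(284/2) = 0.2087.

d ≈ 0.209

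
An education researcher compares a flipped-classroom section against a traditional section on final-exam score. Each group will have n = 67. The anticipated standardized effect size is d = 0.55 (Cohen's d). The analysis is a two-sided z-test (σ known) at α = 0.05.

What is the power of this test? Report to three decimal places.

Power ≈ 0.889

Noncentrality parameter: δ = d·√(n/2) = 0.55 × √(67/2) = 3.1834
Two-sided α = 0.05 → critical value z_{0.025} = 1.960.
Power = Φ(δ − 1.960) + Φ(−δ − 1.960) = Φ(1.223) + Φ(-5.143) = 0.8894 + 0.0000 = 0.8894.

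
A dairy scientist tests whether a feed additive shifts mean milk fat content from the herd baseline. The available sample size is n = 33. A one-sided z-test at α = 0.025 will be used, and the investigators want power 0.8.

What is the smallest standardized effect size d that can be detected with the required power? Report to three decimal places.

d ≈ 0.488

Required noncentrality: δ = z_{0.025} + z_{0.20} = 1.960 + 0.842 = 2.802.
δ = d·√n ⇒ d = δ/√n = 2.802/√33 = 0.4877.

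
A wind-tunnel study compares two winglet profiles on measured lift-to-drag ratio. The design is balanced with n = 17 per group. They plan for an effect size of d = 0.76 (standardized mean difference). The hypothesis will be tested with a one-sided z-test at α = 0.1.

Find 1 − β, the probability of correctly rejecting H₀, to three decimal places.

Power ≈ 0.825

Noncentrality parameter: δ = d·√(n/2) = 0.76 × √(17/2) = 2.2158
One-sided α = 0.1 → critical value z_{0.1} = 1.282.
Power = P(Z > 1.282 − δ) = Φ(0.934) = 0.8249.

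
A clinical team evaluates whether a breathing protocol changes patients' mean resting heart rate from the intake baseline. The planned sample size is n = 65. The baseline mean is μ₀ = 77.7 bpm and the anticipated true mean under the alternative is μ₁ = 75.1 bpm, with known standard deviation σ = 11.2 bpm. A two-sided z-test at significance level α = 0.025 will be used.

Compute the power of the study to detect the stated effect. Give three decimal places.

Standardized effect: d = |μ₁ − μ₀| / σ = |75.1 − 77.7| / 11.2 = 0.2321
Noncentrality parameter: δ = d·√n = 0.2321 × √65 = 1.8716
Two-sided α = 0.025 → critical value z_{0.0125} = 2.241.
Power = Φ(δ − 2.241) + Φ(−δ − 2.241) = Φ(-0.370) + Φ(-4.113) = 0.3558 + 0.0000 = 0.3558.

Power ≈ 0.356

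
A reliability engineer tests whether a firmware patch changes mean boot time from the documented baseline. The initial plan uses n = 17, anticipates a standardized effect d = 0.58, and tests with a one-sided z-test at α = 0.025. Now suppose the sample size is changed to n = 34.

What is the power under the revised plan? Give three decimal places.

Power ≈ 0.922

With n = 34: δ = d·√n = 0.58 × √34 = 3.3820. Critical value z_{0.025} = 1.960.
Revised power = Φ(δ − 1.960) = Φ(1.422) = 0.9225.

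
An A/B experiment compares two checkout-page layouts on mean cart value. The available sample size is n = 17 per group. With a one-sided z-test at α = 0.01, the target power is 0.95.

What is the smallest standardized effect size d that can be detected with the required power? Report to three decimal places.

Need Φ(δ − 2.326) = 0.95, so δ = 2.326 + 1.645 = 3.971.
δ = d·√(n/2) ⇒ d = δ/√(n/2) = 3.971/√(17/2) = 1.3621.

d ≈ 1.362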